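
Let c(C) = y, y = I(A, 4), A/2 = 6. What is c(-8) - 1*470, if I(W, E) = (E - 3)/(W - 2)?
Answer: -4699/10 ≈ -469.90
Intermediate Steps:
A = 12 (A = 2*6 = 12)
I(W, E) = (-3 + E)/(-2 + W)
y = ⅒ (y = (-3 + 4)/(-2 + 12) = 1/10 = (⅒)*1 = ⅒ ≈ 0.10000)
c(C) = ⅒
c(-8) - 1*470 = ⅒ - 1*470 = ⅒ - 470 = -4699/10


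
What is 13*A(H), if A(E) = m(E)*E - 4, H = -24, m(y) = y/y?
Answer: -364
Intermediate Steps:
m(y) = 1
A(E) = -4 + E (A(E) = 1*E - 4 = E - 4 = -4 + E)
13*A(H) = 13*(-4 - 24) = 13*(-28) = -364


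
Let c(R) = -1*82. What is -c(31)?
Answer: 82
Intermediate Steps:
c(R) = -82
-c(31) = -1*(-82) = 82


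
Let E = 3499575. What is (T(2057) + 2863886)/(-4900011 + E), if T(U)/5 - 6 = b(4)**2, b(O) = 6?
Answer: -716024/350109 ≈ -2.0451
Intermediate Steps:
T(U) = 210 (T(U) = 30 + 5*6**2 = 30 + 5*36 = 30 + 180 = 210)
(T(2057) + 2863886)/(-4900011 + E) = (210 + 2863886)/(-4900011 + 3499575) = 2864096/(-1400436) = 2864096*(-1/1400436) = -716024/350109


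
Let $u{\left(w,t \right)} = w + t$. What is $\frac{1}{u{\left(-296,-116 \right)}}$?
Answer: $- \frac{1}{412} \approx -0.0024272$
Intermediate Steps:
$u{\left(w,t \right)} = t + w$
$\frac{1}{u{\left(-296,-116 \right)}} = \frac{1}{-116 - 296} = \frac{1}{-412} = - \frac{1}{412}$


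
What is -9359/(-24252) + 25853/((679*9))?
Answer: 228059935/49401324 ≈ 4.6165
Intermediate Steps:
-9359/(-24252) + 25853/((679*9)) = -9359*(-1/24252) + 25853/6111 = 9359/24252 + 25853*(1/6111) = 9359/24252 + 25853/6111 = 228059935/49401324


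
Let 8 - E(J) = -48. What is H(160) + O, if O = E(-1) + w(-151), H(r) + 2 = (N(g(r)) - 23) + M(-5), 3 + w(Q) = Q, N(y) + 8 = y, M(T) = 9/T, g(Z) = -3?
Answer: -679/5 ≈ -135.80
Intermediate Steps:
E(J) = 56 (E(J) = 8 - 1*(-48) = 8 + 48 = 56)
N(y) = -8 + y
w(Q) = -3 + Q
H(r) = -189/5 (H(r) = -2 + (((-8 - 3) - 23) + 9/(-5)) = -2 + ((-11 - 23) + 9*(-1/5)) = -2 + (-34 - 9/5) = -2 - 179/5 = -189/5)
O = -98 (O = 56 + (-3 - 151) = 56 - 154 = -98)
H(160) + O = -189/5 - 98 = -679/5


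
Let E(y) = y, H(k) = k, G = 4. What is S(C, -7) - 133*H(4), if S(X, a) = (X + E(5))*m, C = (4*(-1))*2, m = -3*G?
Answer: -496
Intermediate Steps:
m = -12 (m = -3*4 = -12)
C = -8 (C = -4*2 = -8)
S(X, a) = -60 - 12*X (S(X, a) = (X + 5)*(-12) = (5 + X)*(-12) = -60 - 12*X)
S(C, -7) - 133*H(4) = (-60 - 12*(-8)) - 133*4 = (-60 + 96) - 532 = 36 - 532 = -496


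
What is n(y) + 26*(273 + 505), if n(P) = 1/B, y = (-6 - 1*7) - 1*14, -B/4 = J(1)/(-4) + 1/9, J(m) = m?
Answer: 101149/5 ≈ 20230.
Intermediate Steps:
B = 5/9 (B = -4*(1/(-4) + 1/9) = -4*(1*(-¼) + 1*(⅑)) = -4*(-¼ + ⅑) = -4*(-5/36) = 5/9 ≈ 0.55556)
y = -27 (y = (-6 - 7) - 14 = -13 - 14 = -27)
n(P) = 9/5 (n(P) = 1/(5/9) = 9/5)
n(y) + 26*(273 + 505) = 9/5 + 26*(273 + 505) = 9/5 + 26*778 = 9/5 + 20228 = 101149/5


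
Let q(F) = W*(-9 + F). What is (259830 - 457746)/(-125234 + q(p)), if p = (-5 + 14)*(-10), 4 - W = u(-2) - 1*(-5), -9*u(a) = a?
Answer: 197916/125113 ≈ 1.5819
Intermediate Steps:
u(a) = -a/9
W = -11/9 (W = 4 - (-⅑*(-2) - 1*(-5)) = 4 - (2/9 + 5) = 4 - 1*47/9 = 4 - 47/9 = -11/9 ≈ -1.2222)
p = -90 (p = 9*(-10) = -90)
q(F) = 11 - 11*F/9 (q(F) = -11*(-9 + F)/9 = 11 - 11*F/9)
(259830 - 457746)/(-125234 + q(p)) = (259830 - 457746)/(-125234 + (11 - 11/9*(-90))) = -197916/(-125234 + (11 + 110)) = -197916/(-125234 + 121) = -197916/(-125113) = -197916*(-1/125113) = 197916/125113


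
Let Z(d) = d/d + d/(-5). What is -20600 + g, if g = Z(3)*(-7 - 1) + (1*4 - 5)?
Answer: -103021/5 ≈ -20604.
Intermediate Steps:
Z(d) = 1 - d/5 (Z(d) = 1 + d*(-1/5) = 1 - d/5)
g = -21/5 (g = (1 - 1/5*3)*(-7 - 1) + (1*4 - 5) = (1 - 3/5)*(-8) + (4 - 5) = (2/5)*(-8) - 1 = -16/5 - 1 = -21/5 ≈ -4.2000)
-20600 + g = -20600 - 21/5 = -103021/5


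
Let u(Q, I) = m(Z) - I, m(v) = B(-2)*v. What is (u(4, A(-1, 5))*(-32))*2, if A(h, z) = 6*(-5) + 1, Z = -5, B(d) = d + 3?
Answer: -1536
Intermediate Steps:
B(d) = 3 + d
m(v) = v (m(v) = (3 - 2)*v = 1*v = v)
A(h, z) = -29 (A(h, z) = -30 + 1 = -29)
u(Q, I) = -5 - I
(u(4, A(-1, 5))*(-32))*2 = ((-5 - 1*(-29))*(-32))*2 = ((-5 + 29)*(-32))*2 = (24*(-32))*2 = -768*2 = -1536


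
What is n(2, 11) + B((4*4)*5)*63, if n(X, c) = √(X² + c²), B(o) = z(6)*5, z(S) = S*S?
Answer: 11340 + 5*√5 ≈ 11351.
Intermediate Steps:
z(S) = S²
B(o) = 180 (B(o) = 6²*5 = 36*5 = 180)
n(2, 11) + B((4*4)*5)*63 = √(2² + 11²) + 180*63 = √(4 + 121) + 11340 = √125 + 11340 = 5*√5 + 11340 = 11340 + 5*√5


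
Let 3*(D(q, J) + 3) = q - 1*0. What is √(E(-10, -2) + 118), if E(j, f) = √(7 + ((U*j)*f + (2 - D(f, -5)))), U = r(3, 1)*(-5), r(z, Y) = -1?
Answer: √(1062 + 39*√6)/3 ≈ 11.341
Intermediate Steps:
D(q, J) = -3 + q/3 (D(q, J) = -3 + (q - 1*0)/3 = -3 + (q + 0)/3 = -3 + q/3)
U = 5 (U = -1*(-5) = 5)
E(j, f) = √(12 - f/3 + 5*f*j) (E(j, f) = √(7 + ((5*j)*f + (2 - (-3 + f/3)))) = √(7 + (5*f*j + (2 + (3 - f/3)))) = √(7 + (5*f*j + (5 - f/3))) = √(7 + (5 - f/3 + 5*f*j)) = √(12 - f/3 + 5*f*j))
√(E(-10, -2) + 118) = √(√(108 - 3*(-2) + 45*(-2)*(-10))/3 + 118) = √(√(108 + 6 + 900)/3 + 118) = √(√1014/3 + 118) = √((13*√6)/3 + 118) = √(13*√6/3 + 118) = √(118 + 13*√6/3)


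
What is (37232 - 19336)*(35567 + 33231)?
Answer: 1231209008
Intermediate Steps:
(37232 - 19336)*(35567 + 33231) = 17896*68798 = 1231209008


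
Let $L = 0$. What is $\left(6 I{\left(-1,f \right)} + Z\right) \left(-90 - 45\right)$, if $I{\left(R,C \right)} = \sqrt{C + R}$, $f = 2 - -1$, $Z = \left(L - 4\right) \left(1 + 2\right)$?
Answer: $1620 - 810 \sqrt{2} \approx 474.49$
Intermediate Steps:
$Z = -12$ ($Z = \left(0 - 4\right) \left(1 + 2\right) = \left(-4\right) 3 = -12$)
$f = 3$ ($f = 2 + 1 = 3$)
$\left(6 I{\left(-1,f \right)} + Z\right) \left(-90 - 45\right) = \left(6 \sqrt{3 - 1} - 12\right) \left(-90 - 45\right) = \left(6 \sqrt{2} - 12\right) \left(-135\right) = \left(-12 + 6 \sqrt{2}\right) \left(-135\right) = 1620 - 810 \sqrt{2}$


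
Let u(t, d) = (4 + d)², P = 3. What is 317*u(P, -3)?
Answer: 317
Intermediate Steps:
317*u(P, -3) = 317*(4 - 3)² = 317*1² = 317*1 = 317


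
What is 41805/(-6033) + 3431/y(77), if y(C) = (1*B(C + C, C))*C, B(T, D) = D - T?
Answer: -89520356/11923219 ≈ -7.5081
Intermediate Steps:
y(C) = -C² (y(C) = (1*(C - (C + C)))*C = (1*(C - 2*C))*C = (1*(-C))*C = (-C)*C = -C²)
41805/(-6033) + 3431/y(77) = 41805/(-6033) + 3431/((-1*77²)) = 41805*(-1/6033) + 3431/((-1*5929)) = -13935/2011 + 3431/(-5929) = -13935/2011 + 3431*(-1/5929) = -13935/2011 - 3431/5929 = -89520356/11923219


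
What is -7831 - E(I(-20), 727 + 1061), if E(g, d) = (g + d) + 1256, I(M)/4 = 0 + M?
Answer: -10795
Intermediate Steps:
I(M) = 4*M (I(M) = 4*(0 + M) = 4*M)
E(g, d) = 1256 + d + g (E(g, d) = (d + g) + 1256 = 1256 + d + g)
-7831 - E(I(-20), 727 + 1061) = -7831 - (1256 + (727 + 1061) + 4*(-20)) = -7831 - (1256 + 1788 - 80) = -7831 - 1*2964 = -7831 - 2964 = -10795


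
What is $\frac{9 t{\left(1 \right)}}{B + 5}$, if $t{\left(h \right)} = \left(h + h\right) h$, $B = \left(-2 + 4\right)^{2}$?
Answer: $2$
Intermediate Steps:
$B = 4$ ($B = 2^{2} = 4$)
$t{\left(h \right)} = 2 h^{2}$ ($t{\left(h \right)} = 2 h h = 2 h^{2}$)
$\frac{9 t{\left(1 \right)}}{B + 5} = \frac{9 \cdot 2 \cdot 1^{2}}{4 + 5} = \frac{9 \cdot 2 \cdot 1}{9} = 9 \cdot 2 \cdot \frac{1}{9} = 18 \cdot \frac{1}{9} = 2$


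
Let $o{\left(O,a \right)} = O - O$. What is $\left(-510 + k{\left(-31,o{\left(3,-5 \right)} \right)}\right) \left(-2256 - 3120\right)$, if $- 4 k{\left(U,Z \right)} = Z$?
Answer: $2741760$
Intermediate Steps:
$o{\left(O,a \right)} = 0$
$k{\left(U,Z \right)} = - \frac{Z}{4}$
$\left(-510 + k{\left(-31,o{\left(3,-5 \right)} \right)}\right) \left(-2256 - 3120\right) = \left(-510 - 0\right) \left(-2256 - 3120\right) = \left(-510 + 0\right) \left(-5376\right) = \left(-510\right) \left(-5376\right) = 2741760$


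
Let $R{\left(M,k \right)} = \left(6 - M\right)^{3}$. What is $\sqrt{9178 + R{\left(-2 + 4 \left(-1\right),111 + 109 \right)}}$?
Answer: $\sqrt{10906} \approx 104.43$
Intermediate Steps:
$\sqrt{9178 + R{\left(-2 + 4 \left(-1\right),111 + 109 \right)}} = \sqrt{9178 - \left(-6 + \left(-2 + 4 \left(-1\right)\right)\right)^{3}} = \sqrt{9178 - \left(-6 - 6\right)^{3}} = \sqrt{9178 - \left(-12\right)^{3}} = \sqrt{9178 - -1728} = \sqrt{9178 + 1728} = \sqrt{10906}$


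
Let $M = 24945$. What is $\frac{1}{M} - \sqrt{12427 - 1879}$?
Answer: $\frac{1}{24945} - 6 \sqrt{293} \approx -102.7$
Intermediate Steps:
$\frac{1}{M} - \sqrt{12427 - 1879} = \frac{1}{24945} - \sqrt{12427 - 1879} = \frac{1}{24945} - \sqrt{10548} = \frac{1}{24945} - 6 \sqrt{293}$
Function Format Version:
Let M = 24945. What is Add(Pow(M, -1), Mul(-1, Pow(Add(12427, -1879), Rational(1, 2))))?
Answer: Add(Rational(1, 24945), Mul(-6, Pow(293, Rational(1, 2)))) ≈ -102.70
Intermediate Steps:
Add(Pow(M, -1), Mul(-1, Pow(Add(12427, -1879), Rational(1, 2)))) = Add(Pow(24945, -1), Mul(-1, Pow(Add(12427, -1879), Rational(1, 2)))) = Add(Rational(1, 24945), Mul(-1, Pow(10548, Rational(1, 2)))) = Add(Rational(1, 24945), Mul(-1, Mul(6, Pow(293, Rational(1, 2))))) = Add(Rational(1, 24945), Mul(-6, Pow(293, Rational(1, 2))))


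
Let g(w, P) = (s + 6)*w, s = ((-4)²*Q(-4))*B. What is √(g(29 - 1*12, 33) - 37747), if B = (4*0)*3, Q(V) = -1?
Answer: I*√37645 ≈ 194.02*I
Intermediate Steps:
B = 0 (B = 0*3 = 0)
s = 0 (s = ((-4)²*(-1))*0 = (16*(-1))*0 = -16*0 = 0)
g(w, P) = 6*w (g(w, P) = (0 + 6)*w = 6*w)
√(g(29 - 1*12, 33) - 37747) = √(6*(29 - 1*12) - 37747) = √(6*(29 - 12) - 37747) = √(6*17 - 37747) = √(102 - 37747) = √(-37645) = I*√37645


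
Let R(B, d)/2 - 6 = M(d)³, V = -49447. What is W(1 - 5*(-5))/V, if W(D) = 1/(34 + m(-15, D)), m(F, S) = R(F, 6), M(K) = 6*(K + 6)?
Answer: -1/36914262274 ≈ -2.7090e-11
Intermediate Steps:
M(K) = 36 + 6*K (M(K) = 6*(6 + K) = 36 + 6*K)
R(B, d) = 12 + 2*(36 + 6*d)³
m(F, S) = 746508 (m(F, S) = 12 + 432*(6 + 6)³ = 12 + 432*12³ = 12 + 432*1728 = 12 + 746496 = 746508)
W(D) = 1/746542 (W(D) = 1/(34 + 746508) = 1/746542)
W(1 - 5*(-5))/V = (1/746542)/(-49447) = (1/746542)*(-1/49447) = -1/36914262274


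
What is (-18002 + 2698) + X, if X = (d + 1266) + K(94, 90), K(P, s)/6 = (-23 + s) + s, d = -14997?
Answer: -28093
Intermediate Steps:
K(P, s) = -138 + 12*s (K(P, s) = 6*((-23 + s) + s) = 6*(-23 + 2*s) = -138 + 12*s)
X = -12789 (X = (-14997 + 1266) + (-138 + 12*90) = -13731 + (-138 + 1080) = -13731 + 942 = -12789)
(-18002 + 2698) + X = (-18002 + 2698) - 12789 = -15304 - 12789 = -28093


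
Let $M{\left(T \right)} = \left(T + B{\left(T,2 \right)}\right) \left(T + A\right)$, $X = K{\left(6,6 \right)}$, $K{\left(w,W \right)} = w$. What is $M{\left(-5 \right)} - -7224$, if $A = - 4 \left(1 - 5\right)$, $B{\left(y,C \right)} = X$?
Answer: $7235$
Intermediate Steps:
$X = 6$
$B{\left(y,C \right)} = 6$
$A = 16$ ($A = \left(-4\right) \left(-4\right) = 16$)
$M{\left(T \right)} = \left(6 + T\right) \left(16 + T\right)$ ($M{\left(T \right)} = \left(T + 6\right) \left(T + 16\right) = \left(6 + T\right) \left(16 + T\right)$)
$M{\left(-5 \right)} - -7224 = \left(96 + \left(-5\right)^{2} + 22 \left(-5\right)\right) - -7224 = \left(96 + 25 - 110\right) + 7224 = 11 + 7224 = 7235$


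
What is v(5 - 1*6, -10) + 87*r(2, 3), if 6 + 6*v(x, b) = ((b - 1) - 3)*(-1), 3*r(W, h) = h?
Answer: 265/3 ≈ 88.333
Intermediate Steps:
r(W, h) = h/3
v(x, b) = -⅓ - b/6 (v(x, b) = -1 + (((b - 1) - 3)*(-1))/6 = -1 + (((-1 + b) - 3)*(-1))/6 = -1 + ((-4 + b)*(-1))/6 = -1 + (4 - b)/6 = -1 + (⅔ - b/6) = -⅓ - b/6)
v(5 - 1*6, -10) + 87*r(2, 3) = (-⅓ - ⅙*(-10)) + 87*((⅓)*3) = (-⅓ + 5/3) + 87*1 = 4/3 + 87 = 265/3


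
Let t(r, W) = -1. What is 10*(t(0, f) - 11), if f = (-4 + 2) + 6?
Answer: -120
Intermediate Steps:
f = 4 (f = -2 + 6 = 4)
10*(t(0, f) - 11) = 10*(-1 - 11) = 10*(-12) = -120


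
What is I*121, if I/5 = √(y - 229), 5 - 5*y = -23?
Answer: 121*I*√5585 ≈ 9042.7*I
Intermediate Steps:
y = 28/5 (y = 1 - ⅕*(-23) = 1 + 23/5 = 28/5 ≈ 5.6000)
I = I*√5585 (I = 5*√(28/5 - 229) = 5*√(-1117/5) = 5*(I*√5585/5) = I*√5585 ≈ 74.733*I)
I*121 = (I*√5585)*121 = 121*I*√5585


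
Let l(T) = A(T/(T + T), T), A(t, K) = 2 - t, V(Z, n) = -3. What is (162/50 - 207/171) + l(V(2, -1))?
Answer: 3353/950 ≈ 3.5295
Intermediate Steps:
l(T) = 3/2 (l(T) = 2 - T/(T + T) = 2 - T/(2*T) = 2 - T*1/(2*T) = 2 - 1*½ = 2 - ½ = 3/2)
(162/50 - 207/171) + l(V(2, -1)) = (162/50 - 207/171) + 3/2 = (162*(1/50) - 207*1/171) + 3/2 = (81/25 - 23/19) + 3/2 = 964/475 + 3/2 = 3353/950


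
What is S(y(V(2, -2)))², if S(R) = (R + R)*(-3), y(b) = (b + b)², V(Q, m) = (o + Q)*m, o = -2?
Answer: 0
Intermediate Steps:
V(Q, m) = m*(-2 + Q) (V(Q, m) = (-2 + Q)*m = m*(-2 + Q))
y(b) = 4*b² (y(b) = (2*b)² = 4*b²)
S(R) = -6*R (S(R) = (2*R)*(-3) = -6*R)
S(y(V(2, -2)))² = (-24*(-2*(-2 + 2))²)² = (-24*(-2*0)²)² = (-24*0²)² = (-24*0)² = (-6*0)² = 0² = 0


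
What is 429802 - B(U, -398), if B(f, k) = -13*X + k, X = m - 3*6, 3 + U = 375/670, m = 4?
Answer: 430018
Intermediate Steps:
U = -327/134 (U = -3 + 375/670 = -3 + 375*(1/670) = -3 + 75/134 = -327/134 ≈ -2.4403)
X = -14 (X = 4 - 3*6 = 4 - 18 = -14)
B(f, k) = 182 + k (B(f, k) = -13*(-14) + k = 182 + k)
429802 - B(U, -398) = 429802 - (182 - 398) = 429802 - 1*(-216) = 429802 + 216 = 430018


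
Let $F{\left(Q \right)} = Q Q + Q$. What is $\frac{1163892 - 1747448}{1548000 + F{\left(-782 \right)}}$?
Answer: $- \frac{291778}{1079371} \approx -0.27032$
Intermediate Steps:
$F{\left(Q \right)} = Q + Q^{2}$ ($F{\left(Q \right)} = Q^{2} + Q = Q + Q^{2}$)
$\frac{1163892 - 1747448}{1548000 + F{\left(-782 \right)}} = \frac{1163892 - 1747448}{1548000 - 782 \left(1 - 782\right)} = - \frac{583556}{1548000 - -610742} = - \frac{583556}{1548000 + 610742} = - \frac{583556}{2158742} = \left(-583556\right) \frac{1}{2158742} = - \frac{291778}{1079371}$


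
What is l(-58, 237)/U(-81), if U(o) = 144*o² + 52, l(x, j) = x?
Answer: -29/472418 ≈ -6.1386e-5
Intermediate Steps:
U(o) = 52 + 144*o²
l(-58, 237)/U(-81) = -58/(52 + 144*(-81)²) = -58/(52 + 144*6561) = -58/(52 + 944784) = -58/944836 = -58*1/944836 = -29/472418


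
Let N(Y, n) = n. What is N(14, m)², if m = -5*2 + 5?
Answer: 25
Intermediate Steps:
m = -5 (m = -10 + 5 = -5)
N(14, m)² = (-5)² = 25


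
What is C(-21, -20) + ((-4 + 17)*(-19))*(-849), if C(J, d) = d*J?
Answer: 210123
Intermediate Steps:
C(J, d) = J*d
C(-21, -20) + ((-4 + 17)*(-19))*(-849) = -21*(-20) + ((-4 + 17)*(-19))*(-849) = 420 + (13*(-19))*(-849) = 420 - 247*(-849) = 420 + 209703 = 210123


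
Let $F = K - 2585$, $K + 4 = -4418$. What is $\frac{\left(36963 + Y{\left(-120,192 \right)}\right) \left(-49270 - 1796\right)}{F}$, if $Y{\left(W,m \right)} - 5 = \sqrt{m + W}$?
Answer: $\frac{1887807888}{7007} + \frac{306396 \sqrt{2}}{7007} \approx 2.6948 \cdot 10^{5}$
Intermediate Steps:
$K = -4422$ ($K = -4 - 4418 = -4422$)
$Y{\left(W,m \right)} = 5 + \sqrt{W + m}$ ($Y{\left(W,m \right)} = 5 + \sqrt{m + W} = 5 + \sqrt{W + m}$)
$F = -7007$ ($F = -4422 - 2585 = -7007$)
$\frac{\left(36963 + Y{\left(-120,192 \right)}\right) \left(-49270 - 1796\right)}{F} = \frac{\left(36963 + \left(5 + \sqrt{-120 + 192}\right)\right) \left(-49270 - 1796\right)}{-7007} = \left(36963 + \left(5 + \sqrt{72}\right)\right) \left(-51066\right) \left(- \frac{1}{7007}\right) = \left(36963 + \left(5 + 6 \sqrt{2}\right)\right) \left(-51066\right) \left(- \frac{1}{7007}\right) = \left(36968 + 6 \sqrt{2}\right) \left(-51066\right) \left(- \frac{1}{7007}\right) = \left(-1887807888 - 306396 \sqrt{2}\right) \left(- \frac{1}{7007}\right) = \frac{1887807888}{7007} + \frac{306396 \sqrt{2}}{7007}$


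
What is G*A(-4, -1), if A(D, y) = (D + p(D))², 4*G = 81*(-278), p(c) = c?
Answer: -360288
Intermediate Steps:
G = -11259/2 (G = (81*(-278))/4 = (¼)*(-22518) = -11259/2 ≈ -5629.5)
A(D, y) = 4*D² (A(D, y) = (D + D)² = (2*D)² = 4*D²)
G*A(-4, -1) = -22518*(-4)² = -22518*16 = -11259/2*64 = -360288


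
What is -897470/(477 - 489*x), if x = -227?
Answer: -89747/11148 ≈ -8.0505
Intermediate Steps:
-897470/(477 - 489*x) = -897470/(477 - 489*(-227)) = -897470/(477 + 111003) = -897470/111480 = -897470*1/111480 = -89747/11148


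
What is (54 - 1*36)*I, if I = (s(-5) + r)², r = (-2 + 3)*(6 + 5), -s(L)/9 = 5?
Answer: 20808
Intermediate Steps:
s(L) = -45 (s(L) = -9*5 = -45)
r = 11 (r = 1*11 = 11)
I = 1156 (I = (-45 + 11)² = (-34)² = 1156)
(54 - 1*36)*I = (54 - 1*36)*1156 = (54 - 36)*1156 = 18*1156 = 20808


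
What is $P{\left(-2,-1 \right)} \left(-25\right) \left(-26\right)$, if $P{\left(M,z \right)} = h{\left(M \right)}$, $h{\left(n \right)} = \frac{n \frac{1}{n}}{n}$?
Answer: $-325$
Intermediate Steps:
$h{\left(n \right)} = \frac{1}{n}$ ($h{\left(n \right)} = 1 \frac{1}{n} = \frac{1}{n}$)
$P{\left(M,z \right)} = \frac{1}{M}$
$P{\left(-2,-1 \right)} \left(-25\right) \left(-26\right) = \frac{1}{-2} \left(-25\right) \left(-26\right) = \left(- \frac{1}{2}\right) \left(-25\right) \left(-26\right) = \frac{25}{2} \left(-26\right) = -325$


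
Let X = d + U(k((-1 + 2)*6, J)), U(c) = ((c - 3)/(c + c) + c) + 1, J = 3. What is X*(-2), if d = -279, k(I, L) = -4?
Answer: 2249/4 ≈ 562.25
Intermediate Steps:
U(c) = 1 + c + (-3 + c)/(2*c) (U(c) = ((-3 + c)/((2*c)) + c) + 1 = ((-3 + c)*(1/(2*c)) + c) + 1 = ((-3 + c)/(2*c) + c) + 1 = (c + (-3 + c)/(2*c)) + 1 = 1 + c + (-3 + c)/(2*c))
X = -2249/8 (X = -279 + (3/2 - 4 - 3/2/(-4)) = -279 + (3/2 - 4 - 3/2*(-1/4)) = -279 + (3/2 - 4 + 3/8) = -279 - 17/8 = -2249/8 ≈ -281.13)
X*(-2) = -2249/8*(-2) = 2249/4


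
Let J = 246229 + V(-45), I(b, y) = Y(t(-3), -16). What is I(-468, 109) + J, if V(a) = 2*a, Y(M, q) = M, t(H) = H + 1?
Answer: 246137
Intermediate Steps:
t(H) = 1 + H
I(b, y) = -2 (I(b, y) = 1 - 3 = -2)
J = 246139 (J = 246229 + 2*(-45) = 246229 - 90 = 246139)
I(-468, 109) + J = -2 + 246139 = 246137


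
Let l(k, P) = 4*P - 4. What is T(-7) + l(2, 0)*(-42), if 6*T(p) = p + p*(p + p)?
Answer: 1099/6 ≈ 183.17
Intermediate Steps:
l(k, P) = -4 + 4*P
T(p) = p²/3 + p/6 (T(p) = (p + p*(p + p))/6 = (p + p*(2*p))/6 = (p + 2*p²)/6 = p²/3 + p/6)
T(-7) + l(2, 0)*(-42) = (⅙)*(-7)*(1 + 2*(-7)) + (-4 + 4*0)*(-42) = (⅙)*(-7)*(1 - 14) + (-4 + 0)*(-42) = (⅙)*(-7)*(-13) - 4*(-42) = 91/6 + 168 = 1099/6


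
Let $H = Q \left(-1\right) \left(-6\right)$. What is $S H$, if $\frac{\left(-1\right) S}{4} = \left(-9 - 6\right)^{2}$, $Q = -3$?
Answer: $16200$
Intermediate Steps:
$H = -18$ ($H = \left(-3\right) \left(-1\right) \left(-6\right) = 3 \left(-6\right) = -18$)
$S = -900$ ($S = - 4 \left(-9 - 6\right)^{2} = - 4 \left(-15\right)^{2} = \left(-4\right) 225 = -900$)
$S H = \left(-900\right) \left(-18\right) = 16200$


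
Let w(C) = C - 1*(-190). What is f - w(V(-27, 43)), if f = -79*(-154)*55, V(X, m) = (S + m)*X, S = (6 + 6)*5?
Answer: 671721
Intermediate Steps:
S = 60 (S = 12*5 = 60)
V(X, m) = X*(60 + m) (V(X, m) = (60 + m)*X = X*(60 + m))
w(C) = 190 + C (w(C) = C + 190 = 190 + C)
f = 669130 (f = 12166*55 = 669130)
f - w(V(-27, 43)) = 669130 - (190 - 27*(60 + 43)) = 669130 - (190 - 27*103) = 669130 - (190 - 2781) = 669130 - 1*(-2591) = 669130 + 2591 = 671721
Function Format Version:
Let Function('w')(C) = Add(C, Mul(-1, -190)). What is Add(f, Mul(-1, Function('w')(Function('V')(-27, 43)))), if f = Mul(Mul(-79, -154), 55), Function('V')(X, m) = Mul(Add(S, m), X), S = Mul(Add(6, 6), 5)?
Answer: 671721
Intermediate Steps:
S = 60 (S = Mul(12, 5) = 60)
Function('V')(X, m) = Mul(X, Add(60, m)) (Function('V')(X, m) = Mul(Add(60, m), X) = Mul(X, Add(60, m)))
Function('w')(C) = Add(190, C) (Function('w')(C) = Add(C, 190) = Add(190, C))
f = 669130 (f = Mul(12166, 55) = 669130)
Add(f, Mul(-1, Function('w')(Function('V')(-27, 43)))) = Add(669130, Mul(-1, Add(190, Mul(-27, Add(60, 43))))) = Add(669130, Mul(-1, Add(190, Mul(-27, 103)))) = Add(669130, Mul(-1, Add(190, -2781))) = Add(669130, Mul(-1, -2591)) = Add(669130, 2591) = 671721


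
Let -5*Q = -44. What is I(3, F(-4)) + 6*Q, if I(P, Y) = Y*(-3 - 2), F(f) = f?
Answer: 364/5 ≈ 72.800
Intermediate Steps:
Q = 44/5 (Q = -⅕*(-44) = 44/5 ≈ 8.8000)
I(P, Y) = -5*Y (I(P, Y) = Y*(-5) = -5*Y)
I(3, F(-4)) + 6*Q = -5*(-4) + 6*(44/5) = 20 + 264/5 = 364/5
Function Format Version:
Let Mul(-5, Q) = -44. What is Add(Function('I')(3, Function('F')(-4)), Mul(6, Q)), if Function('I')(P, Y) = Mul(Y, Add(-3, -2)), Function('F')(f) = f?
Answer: Rational(364, 5) ≈ 72.800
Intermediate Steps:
Q = Rational(44, 5) (Q = Mul(Rational(-1, 5), -44) = Rational(44, 5) ≈ 8.8000)
Function('I')(P, Y) = Mul(-5, Y) (Function('I')(P, Y) = Mul(Y, -5) = Mul(-5, Y))
Add(Function('I')(3, Function('F')(-4)), Mul(6, Q)) = Add(Mul(-5, -4), Mul(6, Rational(44, 5))) = Add(20, Rational(264, 5)) = Rational(364, 5)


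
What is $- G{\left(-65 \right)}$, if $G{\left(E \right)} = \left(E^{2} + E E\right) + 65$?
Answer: $-8515$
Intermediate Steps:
$G{\left(E \right)} = 65 + 2 E^{2}$ ($G{\left(E \right)} = \left(E^{2} + E^{2}\right) + 65 = 2 E^{2} + 65 = 65 + 2 E^{2}$)
$- G{\left(-65 \right)} = - (65 + 2 \left(-65\right)^{2}) = - (65 + 2 \cdot 4225) = - (65 + 8450) = \left(-1\right) 8515 = -8515$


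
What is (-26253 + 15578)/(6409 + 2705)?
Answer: -1525/1302 ≈ -1.1713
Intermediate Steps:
(-26253 + 15578)/(6409 + 2705) = -10675/9114 = -10675*1/9114 = -1525/1302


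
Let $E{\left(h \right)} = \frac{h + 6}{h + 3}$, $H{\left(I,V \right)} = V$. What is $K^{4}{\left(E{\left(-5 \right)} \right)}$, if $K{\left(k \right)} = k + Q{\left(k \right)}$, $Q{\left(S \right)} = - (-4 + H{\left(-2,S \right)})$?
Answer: $256$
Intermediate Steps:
$E{\left(h \right)} = \frac{6 + h}{3 + h}$
$Q{\left(S \right)} = 4 - S$ ($Q{\left(S \right)} = - (-4 + S) = 4 - S$)
$K{\left(k \right)} = 4$ ($K{\left(k \right)} = k - \left(-4 + k\right) = 4$)
$K^{4}{\left(E{\left(-5 \right)} \right)} = 4^{4} = 256$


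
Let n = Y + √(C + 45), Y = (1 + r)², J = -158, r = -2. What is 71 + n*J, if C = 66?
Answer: -87 - 158*√111 ≈ -1751.6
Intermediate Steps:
Y = 1 (Y = (1 - 2)² = (-1)² = 1)
n = 1 + √111 (n = 1 + √(66 + 45) = 1 + √111 ≈ 11.536)
71 + n*J = 71 + (1 + √111)*(-158) = 71 + (-158 - 158*√111) = -87 - 158*√111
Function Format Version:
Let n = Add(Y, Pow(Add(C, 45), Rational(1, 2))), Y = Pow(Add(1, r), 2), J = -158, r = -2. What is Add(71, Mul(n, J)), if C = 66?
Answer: Add(-87, Mul(-158, Pow(111, Rational(1, 2)))) ≈ -1751.6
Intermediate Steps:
Y = 1 (Y = Pow(Add(1, -2), 2) = Pow(-1, 2) = 1)
n = Add(1, Pow(111, Rational(1, 2))) (n = Add(1, Pow(Add(66, 45), Rational(1, 2))) = Add(1, Pow(111, Rational(1, 2))) ≈ 11.536)
Add(71, Mul(n, J)) = Add(71, Mul(Add(1, Pow(111, Rational(1, 2))), -158)) = Add(71, Add(-158, Mul(-158, Pow(111, Rational(1, 2))))) = Add(-87, Mul(-158, Pow(111, Rational(1, 2))))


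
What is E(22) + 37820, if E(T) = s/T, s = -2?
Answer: 416019/11 ≈ 37820.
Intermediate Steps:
E(T) = -2/T
E(22) + 37820 = -2/22 + 37820 = -2*1/22 + 37820 = -1/11 + 37820 = 416019/11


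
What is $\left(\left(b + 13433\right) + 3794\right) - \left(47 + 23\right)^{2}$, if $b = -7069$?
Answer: $5258$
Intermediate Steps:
$\left(\left(b + 13433\right) + 3794\right) - \left(47 + 23\right)^{2} = \left(\left(-7069 + 13433\right) + 3794\right) - \left(47 + 23\right)^{2} = \left(6364 + 3794\right) - 70^{2} = 10158 - 4900 = 5258$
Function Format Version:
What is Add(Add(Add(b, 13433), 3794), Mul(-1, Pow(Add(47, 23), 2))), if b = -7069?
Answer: 5258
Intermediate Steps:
Add(Add(Add(b, 13433), 3794), Mul(-1, Pow(Add(47, 23), 2))) = Add(Add(Add(-7069, 13433), 3794), Mul(-1, Pow(Add(47, 23), 2))) = Add(Add(6364, 3794), Mul(-1, Pow(70, 2))) = Add(10158, Mul(-1, 4900)) = Add(10158, -4900) = 5258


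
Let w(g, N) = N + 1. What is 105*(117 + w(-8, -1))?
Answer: 12285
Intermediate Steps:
w(g, N) = 1 + N
105*(117 + w(-8, -1)) = 105*(117 + (1 - 1)) = 105*(117 + 0) = 105*117 = 12285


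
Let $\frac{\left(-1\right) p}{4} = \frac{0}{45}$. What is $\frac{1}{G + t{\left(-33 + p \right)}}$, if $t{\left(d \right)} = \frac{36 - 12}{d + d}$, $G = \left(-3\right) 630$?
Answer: $- \frac{11}{20794} \approx -0.000529$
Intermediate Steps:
$G = -1890$
$p = 0$ ($p = - 4 \cdot \frac{0}{45} = - 4 \cdot 0 \cdot \frac{1}{45} = \left(-4\right) 0 = 0$)
$t{\left(d \right)} = \frac{12}{d}$ ($t{\left(d \right)} = \frac{24}{2 d} = 24 \frac{1}{2 d} = \frac{12}{d}$)
$\frac{1}{G + t{\left(-33 + p \right)}} = \frac{1}{-1890 + \frac{12}{-33 + 0}} = \frac{1}{-1890 + \frac{12}{-33}} = \frac{1}{-1890 + 12 \left(- \frac{1}{33}\right)} = \frac{1}{-1890 - \frac{4}{11}} = \frac{1}{- \frac{20794}{11}} = - \frac{11}{20794}$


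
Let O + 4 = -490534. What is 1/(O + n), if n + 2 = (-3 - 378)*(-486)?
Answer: -1/305374 ≈ -3.2747e-6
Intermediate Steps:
O = -490538 (O = -4 - 490534 = -490538)
n = 185164 (n = -2 + (-3 - 378)*(-486) = -2 - 381*(-486) = -2 + 185166 = 185164)
1/(O + n) = 1/(-490538 + 185164) = 1/(-305374) = -1/305374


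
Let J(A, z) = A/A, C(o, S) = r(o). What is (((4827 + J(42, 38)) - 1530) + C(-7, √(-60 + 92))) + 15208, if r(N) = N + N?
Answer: 18492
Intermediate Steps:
r(N) = 2*N
C(o, S) = 2*o
J(A, z) = 1
(((4827 + J(42, 38)) - 1530) + C(-7, √(-60 + 92))) + 15208 = (((4827 + 1) - 1530) + 2*(-7)) + 15208 = ((4828 - 1530) - 14) + 15208 = (3298 - 14) + 15208 = 3284 + 15208 = 18492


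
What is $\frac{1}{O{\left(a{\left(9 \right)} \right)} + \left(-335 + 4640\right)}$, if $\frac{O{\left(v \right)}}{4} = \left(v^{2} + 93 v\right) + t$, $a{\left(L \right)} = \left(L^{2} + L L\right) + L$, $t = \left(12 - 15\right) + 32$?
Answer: $\frac{1}{184997} \approx 5.4055 \cdot 10^{-6}$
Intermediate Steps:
$t = 29$ ($t = -3 + 32 = 29$)
$a{\left(L \right)} = L + 2 L^{2}$ ($a{\left(L \right)} = \left(L^{2} + L^{2}\right) + L = 2 L^{2} + L = L + 2 L^{2}$)
$O{\left(v \right)} = 116 + 4 v^{2} + 372 v$ ($O{\left(v \right)} = 4 \left(\left(v^{2} + 93 v\right) + 29\right) = 4 \left(29 + v^{2} + 93 v\right) = 116 + 4 v^{2} + 372 v$)
$\frac{1}{O{\left(a{\left(9 \right)} \right)} + \left(-335 + 4640\right)} = \frac{1}{\left(116 + 4 \left(9 \left(1 + 2 \cdot 9\right)\right)^{2} + 372 \cdot 9 \left(1 + 2 \cdot 9\right)\right) + \left(-335 + 4640\right)} = \frac{1}{\left(116 + 4 \left(9 \left(1 + 18\right)\right)^{2} + 372 \cdot 9 \left(1 + 18\right)\right) + 4305} = \frac{1}{\left(116 + 4 \left(9 \cdot 19\right)^{2} + 372 \cdot 9 \cdot 19\right) + 4305} = \frac{1}{\left(116 + 4 \cdot 171^{2} + 372 \cdot 171\right) + 4305} = \frac{1}{\left(116 + 4 \cdot 29241 + 63612\right) + 4305} = \frac{1}{\left(116 + 116964 + 63612\right) + 4305} = \frac{1}{180692 + 4305} = \frac{1}{184997}$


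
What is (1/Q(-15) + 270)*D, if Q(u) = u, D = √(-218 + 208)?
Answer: 4049*I*√10/15 ≈ 853.6*I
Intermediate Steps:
D = I*√10 (D = √(-10) = I*√10 ≈ 3.1623*I)
(1/Q(-15) + 270)*D = (1/(-15) + 270)*(I*√10) = (-1/15 + 270)*(I*√10) = 4049*(I*√10)/15 = 4049*I*√10/15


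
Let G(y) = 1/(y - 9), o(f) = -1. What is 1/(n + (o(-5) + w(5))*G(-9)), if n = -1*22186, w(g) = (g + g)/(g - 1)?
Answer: -12/266233 ≈ -4.5073e-5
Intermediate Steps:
w(g) = 2*g/(-1 + g) (w(g) = (2*g)/(-1 + g) = 2*g/(-1 + g))
G(y) = 1/(-9 + y)
n = -22186
1/(n + (o(-5) + w(5))*G(-9)) = 1/(-22186 + (-1 + 2*5/(-1 + 5))/(-9 - 9)) = 1/(-22186 + (-1 + 2*5/4)/(-18)) = 1/(-22186 + (-1 + 2*5*(1/4))*(-1/18)) = 1/(-22186 + (-1 + 5/2)*(-1/18)) = 1/(-22186 + (3/2)*(-1/18)) = 1/(-22186 - 1/12) = 1/(-266233/12) = -12/266233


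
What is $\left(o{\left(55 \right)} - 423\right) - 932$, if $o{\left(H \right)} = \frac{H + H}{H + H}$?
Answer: $-1354$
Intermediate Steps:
$o{\left(H \right)} = 1$ ($o{\left(H \right)} = \frac{2 H}{2 H} = 2 H \frac{1}{2 H} = 1$)
$\left(o{\left(55 \right)} - 423\right) - 932 = \left(1 - 423\right) - 932 = -422 - 932 = -1354$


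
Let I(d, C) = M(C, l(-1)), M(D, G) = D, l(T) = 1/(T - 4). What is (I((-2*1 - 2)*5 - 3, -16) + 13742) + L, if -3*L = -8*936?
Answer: 16222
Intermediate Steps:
L = 2496 (L = -(-8)*936/3 = -⅓*(-7488) = 2496)
l(T) = 1/(-4 + T)
I(d, C) = C
(I((-2*1 - 2)*5 - 3, -16) + 13742) + L = (-16 + 13742) + 2496 = 13726 + 2496 = 16222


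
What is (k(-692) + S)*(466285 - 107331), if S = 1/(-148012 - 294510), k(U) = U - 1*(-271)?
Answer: -33436881517951/221261 ≈ -1.5112e+8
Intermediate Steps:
k(U) = 271 + U (k(U) = U + 271 = 271 + U)
S = -1/442522 (S = 1/(-442522) = -1/442522 ≈ -2.2598e-6)
(k(-692) + S)*(466285 - 107331) = ((271 - 692) - 1/442522)*(466285 - 107331) = (-421 - 1/442522)*358954 = -186301763/442522*358954 = -33436881517951/221261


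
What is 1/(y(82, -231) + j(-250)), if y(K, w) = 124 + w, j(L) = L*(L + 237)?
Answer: 1/3143 ≈ 0.00031817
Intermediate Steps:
j(L) = L*(237 + L)
1/(y(82, -231) + j(-250)) = 1/((124 - 231) - 250*(237 - 250)) = 1/(-107 - 250*(-13)) = 1/(-107 + 3250) = 1/3143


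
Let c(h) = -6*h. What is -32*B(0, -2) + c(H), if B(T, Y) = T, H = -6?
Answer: 36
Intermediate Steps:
-32*B(0, -2) + c(H) = -32*0 - 6*(-6) = 0 + 36 = 36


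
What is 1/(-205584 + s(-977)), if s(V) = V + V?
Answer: -1/207538 ≈ -4.8184e-6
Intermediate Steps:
s(V) = 2*V
1/(-205584 + s(-977)) = 1/(-205584 + 2*(-977)) = 1/(-205584 - 1954) = 1/(-207538) = -1/207538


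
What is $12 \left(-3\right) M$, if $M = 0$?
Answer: $0$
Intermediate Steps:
$12 \left(-3\right) M = 12 \left(-3\right) 0 = \left(-36\right) 0 = 0$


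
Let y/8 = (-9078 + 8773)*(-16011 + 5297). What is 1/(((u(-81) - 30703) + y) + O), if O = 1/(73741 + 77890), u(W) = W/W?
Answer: 151631/3959306487999 ≈ 3.8297e-8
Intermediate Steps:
u(W) = 1
y = 26142160 (y = 8*((-9078 + 8773)*(-16011 + 5297)) = 8*(-305*(-10714)) = 8*3267770 = 26142160)
O = 1/151631 ≈ 6.5950e-6
1/(((u(-81) - 30703) + y) + O) = 1/(((1 - 30703) + 26142160) + 1/151631) = 1/((-30702 + 26142160) + 1/151631) = 1/(26111458 + 1/151631) = 1/(3959306487999/151631) = 151631/3959306487999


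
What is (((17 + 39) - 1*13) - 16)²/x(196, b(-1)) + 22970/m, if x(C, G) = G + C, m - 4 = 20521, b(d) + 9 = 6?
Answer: 3879187/792265 ≈ 4.8963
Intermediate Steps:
b(d) = -3 (b(d) = -9 + 6 = -3)
m = 20525 (m = 4 + 20521 = 20525)
x(C, G) = C + G
(((17 + 39) - 1*13) - 16)²/x(196, b(-1)) + 22970/m = (((17 + 39) - 1*13) - 16)²/(196 - 3) + 22970/20525 = ((56 - 13) - 16)²/193 + 22970*(1/20525) = (43 - 16)²*(1/193) + 4594/4105 = 27²*(1/193) + 4594/4105 = 729*(1/193) + 4594/4105 = 729/193 + 4594/4105 = 3879187/792265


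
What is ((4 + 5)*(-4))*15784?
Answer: -568224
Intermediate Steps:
((4 + 5)*(-4))*15784 = (9*(-4))*15784 = -36*15784 = -568224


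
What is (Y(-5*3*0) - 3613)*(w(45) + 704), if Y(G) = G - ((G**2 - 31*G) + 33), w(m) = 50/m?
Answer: -23137516/9 ≈ -2.5708e+6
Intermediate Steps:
Y(G) = -33 - G**2 + 32*G (Y(G) = G - (33 + G**2 - 31*G) = G + (-33 - G**2 + 31*G) = -33 - G**2 + 32*G)
(Y(-5*3*0) - 3613)*(w(45) + 704) = ((-33 - (-5*3*0)**2 + 32*(-5*3*0)) - 3613)*(50/45 + 704) = ((-33 - (-15*0)**2 + 32*(-15*0)) - 3613)*(50*(1/45) + 704) = ((-33 - 1*0**2 + 32*0) - 3613)*(10/9 + 704) = ((-33 - 1*0 + 0) - 3613)*(6346/9) = ((-33 + 0 + 0) - 3613)*(6346/9) = (-33 - 3613)*(6346/9) = -3646*6346/9 = -23137516/9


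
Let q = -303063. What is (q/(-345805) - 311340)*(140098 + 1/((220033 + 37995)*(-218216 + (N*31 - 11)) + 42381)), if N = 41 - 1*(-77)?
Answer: -278361474705648297729814363/6381804480991185 ≈ -4.3618e+10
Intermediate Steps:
N = 118 (N = 41 + 77 = 118)
(q/(-345805) - 311340)*(140098 + 1/((220033 + 37995)*(-218216 + (N*31 - 11)) + 42381)) = (-303063/(-345805) - 311340)*(140098 + 1/((220033 + 37995)*(-218216 + (118*31 - 11)) + 42381)) = (-303063*(-1/345805) - 311340)*(140098 + 1/(258028*(-218216 + (3658 - 11)) + 42381)) = (303063/345805 - 311340)*(140098 + 1/(258028*(-218216 + 3647) + 42381)) = -107662625637*(140098 + 1/(258028*(-214569) + 42381))/345805 = -107662625637*(140098 + 1/(-55364809932 + 42381))/345805 = -107662625637*(140098 + 1/(-55364767551))/345805 = -107662625637*(140098 - 1/55364767551)/345805 = -107662625637/345805*7756493204359997/55364767551 = -278361474705648297729814363/6381804480991185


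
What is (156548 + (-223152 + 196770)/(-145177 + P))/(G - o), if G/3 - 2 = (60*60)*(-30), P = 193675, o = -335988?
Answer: 421791029/32315834 ≈ 13.052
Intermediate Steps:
G = -323994 (G = 6 + 3*((60*60)*(-30)) = 6 + 3*(3600*(-30)) = 6 + 3*(-108000) = 6 - 324000 = -323994)
(156548 + (-223152 + 196770)/(-145177 + P))/(G - o) = (156548 + (-223152 + 196770)/(-145177 + 193675))/(-323994 - 1*(-335988)) = (156548 - 26382/48498)/(-323994 + 335988) = (156548 - 26382*1/48498)/11994 = (156548 - 4397/8083)*(1/11994) = (1265373087/8083)*(1/11994) = 421791029/32315834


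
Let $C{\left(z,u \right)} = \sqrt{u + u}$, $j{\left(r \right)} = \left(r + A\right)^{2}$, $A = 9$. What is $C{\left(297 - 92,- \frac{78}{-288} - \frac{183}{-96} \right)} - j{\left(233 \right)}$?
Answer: $-58564 + \frac{\sqrt{627}}{12} \approx -58562.0$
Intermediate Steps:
$j{\left(r \right)} = \left(9 + r\right)^{2}$ ($j{\left(r \right)} = \left(r + 9\right)^{2} = \left(9 + r\right)^{2}$)
$C{\left(z,u \right)} = \sqrt{2} \sqrt{u}$ ($C{\left(z,u \right)} = \sqrt{2 u} = \sqrt{2} \sqrt{u}$)
$C{\left(297 - 92,- \frac{78}{-288} - \frac{183}{-96} \right)} - j{\left(233 \right)} = \sqrt{2} \sqrt{- \frac{78}{-288} - \frac{183}{-96}} - \left(9 + 233\right)^{2} = \sqrt{2} \sqrt{\left(-78\right) \left(- \frac{1}{288}\right) - - \frac{61}{32}} - 242^{2} = \sqrt{2} \sqrt{\frac{13}{48} + \frac{61}{32}} - 58564 = \sqrt{2} \sqrt{\frac{209}{96}} - 58564 = \sqrt{2} \frac{\sqrt{1254}}{24} - 58564 = \frac{\sqrt{627}}{12} - 58564 = -58564 + \frac{\sqrt{627}}{12}$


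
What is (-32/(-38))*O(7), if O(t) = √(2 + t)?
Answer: 48/19 ≈ 2.5263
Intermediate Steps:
(-32/(-38))*O(7) = (-32/(-38))*√(2 + 7) = (-1/38*(-32))*√9 = (16/19)*3 = 48/19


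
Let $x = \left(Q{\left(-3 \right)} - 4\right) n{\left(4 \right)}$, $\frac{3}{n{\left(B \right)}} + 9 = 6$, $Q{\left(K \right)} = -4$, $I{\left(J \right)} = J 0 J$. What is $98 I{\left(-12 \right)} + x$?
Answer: $8$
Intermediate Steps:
$I{\left(J \right)} = 0$ ($I{\left(J \right)} = 0 J = 0$)
$n{\left(B \right)} = -1$ ($n{\left(B \right)} = \frac{3}{-9 + 6} = \frac{3}{-3} = 3 \left(- \frac{1}{3}\right) = -1$)
$x = 8$ ($x = \left(-4 - 4\right) \left(-1\right) = \left(-8\right) \left(-1\right) = 8$)
$98 I{\left(-12 \right)} + x = 98 \cdot 0 + 8 = 0 + 8 = 8$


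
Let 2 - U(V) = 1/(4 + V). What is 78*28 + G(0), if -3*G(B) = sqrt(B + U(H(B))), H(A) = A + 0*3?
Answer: 2184 - sqrt(7)/6 ≈ 2183.6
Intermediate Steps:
H(A) = A (H(A) = A + 0 = A)
U(V) = 2 - 1/(4 + V)
G(B) = -sqrt(B + (7 + 2*B)/(4 + B))/3
78*28 + G(0) = 78*28 - sqrt(7 + 0**2 + 6*0)/sqrt(4 + 0)/3 = 2184 - sqrt(7 + 0 + 0)/2/3 = 2184 - sqrt(7)/2/3 = 2184 - sqrt(7)/6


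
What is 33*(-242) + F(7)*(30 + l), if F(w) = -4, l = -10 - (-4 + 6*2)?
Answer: -8034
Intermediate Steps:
l = -18 (l = -10 - (-4 + 12) = -10 - 1*8 = -10 - 8 = -18)
33*(-242) + F(7)*(30 + l) = 33*(-242) - 4*(30 - 18) = -7986 - 4*12 = -7986 - 48 = -8034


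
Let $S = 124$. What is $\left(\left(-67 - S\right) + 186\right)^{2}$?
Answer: $25$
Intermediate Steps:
$\left(\left(-67 - S\right) + 186\right)^{2} = \left(\left(-67 - 124\right) + 186\right)^{2} = \left(-191 + 186\right)^{2} = \left(-5\right)^{2} = 25$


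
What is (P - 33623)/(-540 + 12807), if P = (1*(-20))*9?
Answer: -33803/12267 ≈ -2.7556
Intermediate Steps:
P = -180 (P = -20*9 = -180)
(P - 33623)/(-540 + 12807) = (-180 - 33623)/(-540 + 12807) = -33803/12267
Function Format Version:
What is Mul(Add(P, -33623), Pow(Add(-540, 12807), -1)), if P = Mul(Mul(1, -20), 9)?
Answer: Rational(-33803, 12267) ≈ -2.7556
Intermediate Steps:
P = -180 (P = Mul(-20, 9) = -180)
Mul(Add(P, -33623), Pow(Add(-540, 12807), -1)) = Mul(Add(-180, -33623), Pow(Add(-540, 12807), -1)) = Mul(-33803, Pow(12267, -1)) = Mul(-33803, Rational(1, 12267)) = Rational(-33803, 12267)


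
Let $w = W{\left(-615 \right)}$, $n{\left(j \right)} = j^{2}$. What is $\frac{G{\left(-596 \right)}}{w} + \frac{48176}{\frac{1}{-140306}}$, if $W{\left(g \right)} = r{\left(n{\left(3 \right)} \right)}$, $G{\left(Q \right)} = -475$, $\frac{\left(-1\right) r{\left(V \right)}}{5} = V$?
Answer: $- \frac{60834436609}{9} \approx -6.7594 \cdot 10^{9}$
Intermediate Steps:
$r{\left(V \right)} = - 5 V$
$W{\left(g \right)} = -45$ ($W{\left(g \right)} = - 5 \cdot 3^{2} = \left(-5\right) 9 = -45$)
$w = -45$
$\frac{G{\left(-596 \right)}}{w} + \frac{48176}{\frac{1}{-140306}} = - \frac{475}{-45} + \frac{48176}{\frac{1}{-140306}} = \left(-475\right) \left(- \frac{1}{45}\right) + \frac{48176}{- \frac{1}{140306}} = \frac{95}{9} + 48176 \left(-140306\right) = \frac{95}{9} - 6759381856 = - \frac{60834436609}{9}$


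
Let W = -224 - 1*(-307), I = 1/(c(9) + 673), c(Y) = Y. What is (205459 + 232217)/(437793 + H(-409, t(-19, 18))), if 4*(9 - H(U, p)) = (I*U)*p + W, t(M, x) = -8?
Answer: 596990064/597131989 ≈ 0.99976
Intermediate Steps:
I = 1/682 (I = 1/(9 + 673) = 1/682 ≈ 0.0014663)
W = 83 (W = -224 + 307 = 83)
H(U, p) = -47/4 - U*p/2728 (H(U, p) = 9 - ((U/682)*p + 83)/4 = 9 - (U*p/682 + 83)/4 = 9 - (83 + U*p/682)/4 = 9 + (-83/4 - U*p/2728) = -47/4 - U*p/2728)
(205459 + 232217)/(437793 + H(-409, t(-19, 18))) = (205459 + 232217)/(437793 + (-47/4 - 1/2728*(-409)*(-8))) = 437676/(437793 + (-47/4 - 409/341)) = 437676/(437793 - 17663/1364) = 437676/(597131989/1364) = 437676*(1364/597131989) = 596990064/597131989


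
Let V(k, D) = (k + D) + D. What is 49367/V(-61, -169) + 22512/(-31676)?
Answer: -393182845/3159681 ≈ -124.44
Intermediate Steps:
V(k, D) = k + 2*D (V(k, D) = (D + k) + D = k + 2*D)
49367/V(-61, -169) + 22512/(-31676) = 49367/(-61 + 2*(-169)) + 22512/(-31676) = 49367/(-61 - 338) + 22512*(-1/31676) = 49367/(-399) - 5628/7919 = 49367*(-1/399) - 5628/7919 = -49367/399 - 5628/7919 = -393182845/3159681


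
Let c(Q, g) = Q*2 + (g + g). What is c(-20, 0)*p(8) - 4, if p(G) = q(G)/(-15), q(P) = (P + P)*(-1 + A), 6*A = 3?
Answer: -76/3 ≈ -25.333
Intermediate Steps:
A = ½ (A = (⅙)*3 = ½ ≈ 0.50000)
c(Q, g) = 2*Q + 2*g
q(P) = -P (q(P) = (P + P)*(-1 + ½) = (2*P)*(-½) = -P)
p(G) = G/15 (p(G) = -G/(-15) = -G*(-1/15) = G/15)
c(-20, 0)*p(8) - 4 = (2*(-20) + 2*0)*((1/15)*8) - 4 = (-40 + 0)*(8/15) - 4 = -40*8/15 - 4 = -64/3 - 4 = -76/3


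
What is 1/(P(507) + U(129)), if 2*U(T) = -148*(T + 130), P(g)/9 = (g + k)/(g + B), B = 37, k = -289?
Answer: -272/5212171 ≈ -5.2186e-5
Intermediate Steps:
P(g) = 9*(-289 + g)/(37 + g) (P(g) = 9*((g - 289)/(g + 37)) = 9*((-289 + g)/(37 + g)) = 9*(-289 + g)/(37 + g))
U(T) = -9620 - 74*T (U(T) = (-148*(T + 130))/2 = (-148*(130 + T))/2 = (-19240 - 148*T)/2 = -9620 - 74*T)
1/(P(507) + U(129)) = 1/(9*(-289 + 507)/(37 + 507) + (-9620 - 74*129)) = 1/(9*218/544 + (-9620 - 9546)) = 1/(9*(1/544)*218 - 19166) = 1/(981/272 - 19166) = 1/(-5212171/272) = -272/5212171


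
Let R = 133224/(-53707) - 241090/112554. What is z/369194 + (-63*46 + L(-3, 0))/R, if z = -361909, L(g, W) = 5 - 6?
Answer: 3229872035868489667/5158215149075422 ≈ 626.16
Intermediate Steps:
L(g, W) = -1
R = -13971557363/3022468839 (R = 133224*(-1/53707) - 241090*1/112554 = -133224/53707 - 120545/56277 = -13971557363/3022468839 ≈ -4.6226)
z/369194 + (-63*46 + L(-3, 0))/R = -361909/369194 + (-63*46 - 1)/(-13971557363/3022468839) = -361909*1/369194 + (-2898 - 1)*(-3022468839/13971557363) = -361909/369194 - 2899*(-3022468839/13971557363) = -361909/369194 + 8762137164261/13971557363 = 3229872035868489667/5158215149075422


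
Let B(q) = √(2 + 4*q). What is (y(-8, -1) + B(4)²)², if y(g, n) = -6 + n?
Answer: 121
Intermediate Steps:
(y(-8, -1) + B(4)²)² = ((-6 - 1) + (√(2 + 4*4))²)² = (-7 + (√(2 + 16))²)² = (-7 + (√18)²)² = (-7 + (3*√2)²)² = (-7 + 18)² = 11² = 121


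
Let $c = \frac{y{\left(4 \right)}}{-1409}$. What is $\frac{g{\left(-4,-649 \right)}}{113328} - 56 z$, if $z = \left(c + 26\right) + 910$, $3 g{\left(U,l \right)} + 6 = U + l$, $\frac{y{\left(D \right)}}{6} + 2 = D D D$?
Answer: $- \frac{25102145675539}{479037456} \approx -52401.0$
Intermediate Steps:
$y{\left(D \right)} = -12 + 6 D^{3}$ ($y{\left(D \right)} = -12 + 6 D D D = -12 + 6 D^{2} D = -12 + 6 D^{3}$)
$g{\left(U,l \right)} = -2 + \frac{U}{3} + \frac{l}{3}$ ($g{\left(U,l \right)} = -2 + \frac{U + l}{3} = -2 + \left(\frac{U}{3} + \frac{l}{3}\right) = -2 + \frac{U}{3} + \frac{l}{3}$)
$c = - \frac{372}{1409}$ ($c = \frac{-12 + 6 \cdot 4^{3}}{-1409} = \left(-12 + 6 \cdot 64\right) \left(- \frac{1}{1409}\right) = \left(-12 + 384\right) \left(- \frac{1}{1409}\right) = 372 \left(- \frac{1}{1409}\right) = - \frac{372}{1409} \approx -0.26402$)
$z = \frac{1318452}{1409}$ ($z = \left(- \frac{372}{1409} + 26\right) + 910 = \frac{36262}{1409} + 910 = \frac{1318452}{1409} \approx 935.74$)
$\frac{g{\left(-4,-649 \right)}}{113328} - 56 z = \frac{-2 + \frac{1}{3} \left(-4\right) + \frac{1}{3} \left(-649\right)}{113328} - 56 \cdot \frac{1318452}{1409} = \left(-2 - \frac{4}{3} - \frac{649}{3}\right) \frac{1}{113328} - \frac{73833312}{1409} = \left(- \frac{659}{3}\right) \frac{1}{113328} - \frac{73833312}{1409} = - \frac{659}{339984} - \frac{73833312}{1409} = - \frac{25102145675539}{479037456}$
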